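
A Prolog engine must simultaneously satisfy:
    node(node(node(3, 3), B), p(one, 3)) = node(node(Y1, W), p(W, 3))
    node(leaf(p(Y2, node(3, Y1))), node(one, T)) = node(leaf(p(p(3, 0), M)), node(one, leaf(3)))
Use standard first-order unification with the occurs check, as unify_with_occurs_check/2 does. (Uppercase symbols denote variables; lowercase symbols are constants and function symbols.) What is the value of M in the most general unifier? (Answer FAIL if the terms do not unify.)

Decompose node/2: node(node(3, 3), B) = node(Y1, W),  p(one, 3) = p(W, 3).
Decompose node/2: node(3, 3) = Y1,  B = W.
Bind Y1 := node(3, 3); substituting into the one remaining equation that mentions Y1 gives: node(leaf(p(Y2, node(3, node(3, 3)))), node(one, T)) = node(leaf(p(p(3, 0), M)), node(one, leaf(3))).
Bind B := W; no other remaining equation mentions B.
Decompose p/2: one = W,  3 = 3.
Bind W := one; no other remaining equation mentions W. Substituting into the earlier binding gives B := one.
Delete trivial equation 3 = 3.
Decompose node/2: leaf(p(Y2, node(3, node(3, 3)))) = leaf(p(p(3, 0), M)),  node(one, T) = node(one, leaf(3)).
Decompose leaf/1: p(Y2, node(3, node(3, 3))) = p(p(3, 0), M).
Decompose p/2: Y2 = p(3, 0),  node(3, node(3, 3)) = M.
Bind Y2 := p(3, 0); no other remaining equation mentions Y2.
Bind M := node(3, node(3, 3)); no other remaining equation mentions M.
Decompose node/2: one = one,  T = leaf(3).
Delete trivial equation one = one.
Bind T := leaf(3).
MGU = { Y1 ↦ node(3, 3), B ↦ one, W ↦ one, Y2 ↦ p(3, 0), M ↦ node(3, node(3, 3)), T ↦ leaf(3) }, so M ↦ node(3, node(3, 3)).

node(3, node(3, 3))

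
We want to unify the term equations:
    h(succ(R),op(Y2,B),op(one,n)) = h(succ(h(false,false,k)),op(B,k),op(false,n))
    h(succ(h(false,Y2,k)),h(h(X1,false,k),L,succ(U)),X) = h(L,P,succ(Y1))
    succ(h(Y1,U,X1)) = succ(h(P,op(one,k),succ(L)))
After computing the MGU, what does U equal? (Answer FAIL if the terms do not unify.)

FAIL

Decompose h/3: succ(R) = succ(h(false,false,k)),  op(Y2,B) = op(B,k),  op(one,n) = op(false,n).
Decompose succ/1: R = h(false,false,k).
Bind R := h(false,false,k); no other remaining equation mentions R.
Decompose op/2: Y2 = B,  B = k.
Bind Y2 := B; substituting into the one remaining equation that mentions Y2 gives: h(succ(h(false,B,k)),h(h(X1,false,k),L,succ(U)),X) = h(L,P,succ(Y1)).
Bind B := k; substituting into the one remaining equation that mentions B gives: h(succ(h(false,k,k)),h(h(X1,false,k),L,succ(U)),X) = h(L,P,succ(Y1)). Substituting into the earlier binding gives Y2 := k.
Decompose op/2: one = false,  n = n.
Clash: constants one and false differ; no unifier exists.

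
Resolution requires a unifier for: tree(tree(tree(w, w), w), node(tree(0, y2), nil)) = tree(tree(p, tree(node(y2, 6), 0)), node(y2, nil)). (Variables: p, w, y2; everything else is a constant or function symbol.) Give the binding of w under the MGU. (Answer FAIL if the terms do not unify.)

Decompose tree/2: tree(tree(w, w), w) = tree(p, tree(node(y2, 6), 0)),  node(tree(0, y2), nil) = node(y2, nil).
Decompose tree/2: tree(w, w) = p,  w = tree(node(y2, 6), 0).
Bind p := tree(w, w); no other remaining equation mentions p.
Bind w := tree(node(y2, 6), 0); no other remaining equation mentions w. Substituting into the earlier binding gives p := tree(tree(node(y2, 6), 0), tree(node(y2, 6), 0)).
Decompose node/2: tree(0, y2) = y2,  nil = nil.
Occurs check fails: y2 occurs in tree(0, y2); the equation y2 = tree(0, y2) has no finite solution.

FAIL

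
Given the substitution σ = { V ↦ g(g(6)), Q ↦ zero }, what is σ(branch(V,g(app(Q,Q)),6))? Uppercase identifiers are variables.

branch(g(g(6)),g(app(zero,zero)),6)

Replace each occurrence of V with g(g(6)).
Replace each occurrence of Q with zero.
Result: branch(g(g(6)),g(app(zero,zero)),6).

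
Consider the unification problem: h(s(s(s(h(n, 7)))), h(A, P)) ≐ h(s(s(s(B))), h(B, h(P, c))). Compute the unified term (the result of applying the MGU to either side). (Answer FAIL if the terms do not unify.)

FAIL

Decompose h/2: s(s(s(h(n, 7)))) ≐ s(s(s(B))),  h(A, P) ≐ h(B, h(P, c)).
Decompose s/1: s(s(h(n, 7))) ≐ s(s(B)).
Decompose s/1: s(h(n, 7)) ≐ s(B).
Decompose s/1: h(n, 7) ≐ B.
Bind B := h(n, 7); substituting into the remaining equation gives: h(A, P) ≐ h(h(n, 7), h(P, c)).
Decompose h/2: A ≐ h(n, 7),  P ≐ h(P, c).
Bind A := h(n, 7); no other remaining equation mentions A.
Occurs check fails: P occurs in h(P, c); the equation P ≐ h(P, c) has no finite solution.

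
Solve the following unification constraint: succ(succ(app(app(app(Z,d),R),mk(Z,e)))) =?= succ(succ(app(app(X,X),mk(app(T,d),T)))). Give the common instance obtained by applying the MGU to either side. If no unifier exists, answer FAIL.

Decompose succ/1: succ(app(app(app(Z,d),R),mk(Z,e))) =?= succ(app(app(X,X),mk(app(T,d),T))).
Decompose succ/1: app(app(app(Z,d),R),mk(Z,e)) =?= app(app(X,X),mk(app(T,d),T)).
Decompose app/2: app(app(Z,d),R) =?= app(X,X),  mk(Z,e) =?= mk(app(T,d),T).
Decompose app/2: app(Z,d) =?= X,  R =?= X.
Bind X := app(Z,d); substituting into the one remaining equation that mentions X gives: R =?= app(Z,d).
Bind R := app(Z,d); no other remaining equation mentions R.
Decompose mk/2: Z =?= app(T,d),  e =?= T.
Bind Z := app(T,d); no other remaining equation mentions Z. Substituting into the earlier bindings gives X := app(app(T,d),d), R := app(app(T,d),d).
Bind T := e. Substituting into the earlier bindings gives X := app(app(e,d),d), R := app(app(e,d),d), Z := app(e,d).
Applying the MGU to either side gives succ(succ(app(app(app(app(e,d),d),app(app(e,d),d)),mk(app(e,d),e)))).

succ(succ(app(app(app(app(e,d),d),app(app(e,d),d)),mk(app(e,d),e))))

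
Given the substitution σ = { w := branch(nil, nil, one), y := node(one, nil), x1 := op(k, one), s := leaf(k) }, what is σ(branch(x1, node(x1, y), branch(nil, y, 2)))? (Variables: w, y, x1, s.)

Replace each occurrence of y with node(one, nil).
Replace each occurrence of x1 with op(k, one).
Result: branch(op(k, one), node(op(k, one), node(one, nil)), branch(nil, node(one, nil), 2)).

branch(op(k, one), node(op(k, one), node(one, nil)), branch(nil, node(one, nil), 2))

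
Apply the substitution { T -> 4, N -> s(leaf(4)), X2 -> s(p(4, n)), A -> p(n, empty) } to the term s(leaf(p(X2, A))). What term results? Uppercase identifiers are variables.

Replace each occurrence of X2 with s(p(4, n)).
Replace each occurrence of A with p(n, empty).
Result: s(leaf(p(s(p(4, n)), p(n, empty)))).

s(leaf(p(s(p(4, n)), p(n, empty))))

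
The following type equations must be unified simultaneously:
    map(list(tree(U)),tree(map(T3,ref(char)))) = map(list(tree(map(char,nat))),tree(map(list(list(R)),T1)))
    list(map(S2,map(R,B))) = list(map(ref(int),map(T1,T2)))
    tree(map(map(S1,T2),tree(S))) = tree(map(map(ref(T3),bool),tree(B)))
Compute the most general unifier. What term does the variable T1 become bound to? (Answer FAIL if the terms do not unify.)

ref(char)

Decompose map/2: list(tree(U)) = list(tree(map(char,nat))),  tree(map(T3,ref(char))) = tree(map(list(list(R)),T1)).
Decompose list/1: tree(U) = tree(map(char,nat)).
Decompose tree/1: U = map(char,nat).
Bind U := map(char,nat); no other remaining equation mentions U.
Decompose tree/1: map(T3,ref(char)) = map(list(list(R)),T1).
Decompose map/2: T3 = list(list(R)),  ref(char) = T1.
Bind T3 := list(list(R)); substituting into the one remaining equation that mentions T3 gives: tree(map(map(S1,T2),tree(S))) = tree(map(map(ref(list(list(R))),bool),tree(B))).
Bind T1 := ref(char); substituting into the one remaining equation that mentions T1 gives: list(map(S2,map(R,B))) = list(map(ref(int),map(ref(char),T2))).
Decompose list/1: map(S2,map(R,B)) = map(ref(int),map(ref(char),T2)).
Decompose map/2: S2 = ref(int),  map(R,B) = map(ref(char),T2).
Bind S2 := ref(int); no other remaining equation mentions S2.
Decompose map/2: R = ref(char),  B = T2.
Bind R := ref(char); substituting into the one remaining equation that mentions R gives: tree(map(map(S1,T2),tree(S))) = tree(map(map(ref(list(list(ref(char)))),bool),tree(B))). Substituting into the earlier binding gives T3 := list(list(ref(char))).
Bind B := T2; substituting into the remaining equation gives: tree(map(map(S1,T2),tree(S))) = tree(map(map(ref(list(list(ref(char)))),bool),tree(T2))).
Decompose tree/1: map(map(S1,T2),tree(S)) = map(map(ref(list(list(ref(char)))),bool),tree(T2)).
Decompose map/2: map(S1,T2) = map(ref(list(list(ref(char)))),bool),  tree(S) = tree(T2).
Decompose map/2: S1 = ref(list(list(ref(char)))),  T2 = bool.
Bind S1 := ref(list(list(ref(char)))); no other remaining equation mentions S1.
Bind T2 := bool; substituting into the remaining equation gives: tree(S) = tree(bool). Substituting into the earlier binding gives B := bool.
Decompose tree/1: S = bool.
Bind S := bool.
MGU = { U -> map(char,nat), T3 -> list(list(ref(char))), T1 -> ref(char), S2 -> ref(int), R -> ref(char), B -> bool, S1 -> ref(list(list(ref(char)))), T2 -> bool, S -> bool }, so T1 -> ref(char).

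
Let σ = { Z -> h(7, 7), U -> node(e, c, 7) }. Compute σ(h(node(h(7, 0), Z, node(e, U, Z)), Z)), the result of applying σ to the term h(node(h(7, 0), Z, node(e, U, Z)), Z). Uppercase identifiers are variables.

Replace each occurrence of Z with h(7, 7).
Replace each occurrence of U with node(e, c, 7).
Result: h(node(h(7, 0), h(7, 7), node(e, node(e, c, 7), h(7, 7))), h(7, 7)).

h(node(h(7, 0), h(7, 7), node(e, node(e, c, 7), h(7, 7))), h(7, 7))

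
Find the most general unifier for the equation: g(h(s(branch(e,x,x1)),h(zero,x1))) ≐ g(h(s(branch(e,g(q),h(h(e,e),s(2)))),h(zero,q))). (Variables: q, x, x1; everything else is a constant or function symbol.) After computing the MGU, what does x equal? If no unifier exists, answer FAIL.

g(h(h(e,e),s(2)))

Decompose g/1: h(s(branch(e,x,x1)),h(zero,x1)) ≐ h(s(branch(e,g(q),h(h(e,e),s(2)))),h(zero,q)).
Decompose h/2: s(branch(e,x,x1)) ≐ s(branch(e,g(q),h(h(e,e),s(2)))),  h(zero,x1) ≐ h(zero,q).
Decompose s/1: branch(e,x,x1) ≐ branch(e,g(q),h(h(e,e),s(2))).
Decompose branch/3: e ≐ e,  x ≐ g(q),  x1 ≐ h(h(e,e),s(2)).
Delete trivial equation e ≐ e.
Bind x := g(q); no other remaining equation mentions x.
Bind x1 := h(h(e,e),s(2)); substituting into the remaining equation gives: h(zero,h(h(e,e),s(2))) ≐ h(zero,q).
Decompose h/2: zero ≐ zero,  h(h(e,e),s(2)) ≐ q.
Delete trivial equation zero ≐ zero.
Bind q := h(h(e,e),s(2)). Substituting into the earlier binding gives x := g(h(h(e,e),s(2))).
MGU = { x := g(h(h(e,e),s(2))), x1 := h(h(e,e),s(2)), q := h(h(e,e),s(2)) }, so x := g(h(h(e,e),s(2))).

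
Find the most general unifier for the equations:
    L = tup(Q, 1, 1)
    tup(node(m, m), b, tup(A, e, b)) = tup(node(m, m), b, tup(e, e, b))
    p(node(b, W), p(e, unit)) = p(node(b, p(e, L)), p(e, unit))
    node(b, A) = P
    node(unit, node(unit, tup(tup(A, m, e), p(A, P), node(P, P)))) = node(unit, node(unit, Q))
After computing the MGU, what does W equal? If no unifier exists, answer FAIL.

p(e, tup(tup(tup(e, m, e), p(e, node(b, e)), node(node(b, e), node(b, e))), 1, 1))

Bind L := tup(Q, 1, 1); substituting into the one remaining equation that mentions L gives: p(node(b, W), p(e, unit)) = p(node(b, p(e, tup(Q, 1, 1))), p(e, unit)).
Decompose tup/3: node(m, m) = node(m, m),  b = b,  tup(A, e, b) = tup(e, e, b).
Delete trivial equation node(m, m) = node(m, m).
Delete trivial equation b = b.
Decompose tup/3: A = e,  e = e,  b = b.
Bind A := e; substituting into the 2 remaining equations that mention A gives: node(b, e) = P,  node(unit, node(unit, tup(tup(e, m, e), p(e, P), node(P, P)))) = node(unit, node(unit, Q)).
Delete trivial equation e = e.
Delete trivial equation b = b.
Decompose p/2: node(b, W) = node(b, p(e, tup(Q, 1, 1))),  p(e, unit) = p(e, unit).
Decompose node/2: b = b,  W = p(e, tup(Q, 1, 1)).
Delete trivial equation b = b.
Bind W := p(e, tup(Q, 1, 1)); no other remaining equation mentions W.
Delete trivial equation p(e, unit) = p(e, unit).
Bind P := node(b, e); substituting into the remaining equation gives: node(unit, node(unit, tup(tup(e, m, e), p(e, node(b, e)), node(node(b, e), node(b, e))))) = node(unit, node(unit, Q)).
Decompose node/2: unit = unit,  node(unit, tup(tup(e, m, e), p(e, node(b, e)), node(node(b, e), node(b, e)))) = node(unit, Q).
Delete trivial equation unit = unit.
Decompose node/2: unit = unit,  tup(tup(e, m, e), p(e, node(b, e)), node(node(b, e), node(b, e))) = Q.
Delete trivial equation unit = unit.
Bind Q := tup(tup(e, m, e), p(e, node(b, e)), node(node(b, e), node(b, e))). Substituting into the earlier bindings gives L := tup(tup(tup(e, m, e), p(e, node(b, e)), node(node(b, e), node(b, e))), 1, 1), W := p(e, tup(tup(tup(e, m, e), p(e, node(b, e)), node(node(b, e), node(b, e))), 1, 1)).
MGU = { L -> tup(tup(tup(e, m, e), p(e, node(b, e)), node(node(b, e), node(b, e))), 1, 1), A -> e, W -> p(e, tup(tup(tup(e, m, e), p(e, node(b, e)), node(node(b, e), node(b, e))), 1, 1)), P -> node(b, e), Q -> tup(tup(e, m, e), p(e, node(b, e)), node(node(b, e), node(b, e))) }, so W -> p(e, tup(tup(tup(e, m, e), p(e, node(b, e)), node(node(b, e), node(b, e))), 1, 1)).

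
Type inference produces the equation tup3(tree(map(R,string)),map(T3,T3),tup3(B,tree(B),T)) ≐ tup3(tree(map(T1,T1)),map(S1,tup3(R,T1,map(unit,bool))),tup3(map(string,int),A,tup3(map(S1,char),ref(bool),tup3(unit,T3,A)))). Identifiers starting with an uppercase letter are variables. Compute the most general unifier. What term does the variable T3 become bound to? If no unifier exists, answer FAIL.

Decompose tup3/3: tree(map(R,string)) ≐ tree(map(T1,T1)),  map(T3,T3) ≐ map(S1,tup3(R,T1,map(unit,bool))),  tup3(B,tree(B),T) ≐ tup3(map(string,int),A,tup3(map(S1,char),ref(bool),tup3(unit,T3,A))).
Decompose tree/1: map(R,string) ≐ map(T1,T1).
Decompose map/2: R ≐ T1,  string ≐ T1.
Bind R := T1; substituting into the one remaining equation that mentions R gives: map(T3,T3) ≐ map(S1,tup3(T1,T1,map(unit,bool))).
Bind T1 := string; substituting into the one remaining equation that mentions T1 gives: map(T3,T3) ≐ map(S1,tup3(string,string,map(unit,bool))). Substituting into the earlier binding gives R := string.
Decompose map/2: T3 ≐ S1,  T3 ≐ tup3(string,string,map(unit,bool)).
Bind T3 := S1; substituting into the remaining equations gives: S1 ≐ tup3(string,string,map(unit,bool)),  tup3(B,tree(B),T) ≐ tup3(map(string,int),A,tup3(map(S1,char),ref(bool),tup3(unit,S1,A))).
Bind S1 := tup3(string,string,map(unit,bool)); substituting into the remaining equation gives: tup3(B,tree(B),T) ≐ tup3(map(string,int),A,tup3(map(tup3(string,string,map(unit,bool)),char),ref(bool),tup3(unit,tup3(string,string,map(unit,bool)),A))). Substituting into the earlier binding gives T3 := tup3(string,string,map(unit,bool)).
Decompose tup3/3: B ≐ map(string,int),  tree(B) ≐ A,  T ≐ tup3(map(tup3(string,string,map(unit,bool)),char),ref(bool),tup3(unit,tup3(string,string,map(unit,bool)),A)).
Bind B := map(string,int); substituting into the one remaining equation that mentions B gives: tree(map(string,int)) ≐ A.
Bind A := tree(map(string,int)); substituting into the remaining equation gives: T ≐ tup3(map(tup3(string,string,map(unit,bool)),char),ref(bool),tup3(unit,tup3(string,string,map(unit,bool)),tree(map(string,int)))).
Bind T := tup3(map(tup3(string,string,map(unit,bool)),char),ref(bool),tup3(unit,tup3(string,string,map(unit,bool)),tree(map(string,int)))).
MGU = { R -> string, T1 -> string, T3 -> tup3(string,string,map(unit,bool)), S1 -> tup3(string,string,map(unit,bool)), B -> map(string,int), A -> tree(map(string,int)), T -> tup3(map(tup3(string,string,map(unit,bool)),char),ref(bool),tup3(unit,tup3(string,string,map(unit,bool)),tree(map(string,int)))) }, so T3 -> tup3(string,string,map(unit,bool)).

tup3(string,string,map(unit,bool))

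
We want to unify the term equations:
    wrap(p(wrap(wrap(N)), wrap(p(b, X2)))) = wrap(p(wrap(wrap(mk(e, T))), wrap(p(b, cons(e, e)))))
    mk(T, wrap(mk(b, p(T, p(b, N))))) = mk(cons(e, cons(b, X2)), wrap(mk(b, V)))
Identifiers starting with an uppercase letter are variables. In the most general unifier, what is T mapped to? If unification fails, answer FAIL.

cons(e, cons(b, cons(e, e)))

Decompose wrap/1: p(wrap(wrap(N)), wrap(p(b, X2))) = p(wrap(wrap(mk(e, T))), wrap(p(b, cons(e, e)))).
Decompose p/2: wrap(wrap(N)) = wrap(wrap(mk(e, T))),  wrap(p(b, X2)) = wrap(p(b, cons(e, e))).
Decompose wrap/1: wrap(N) = wrap(mk(e, T)).
Decompose wrap/1: N = mk(e, T).
Bind N := mk(e, T); substituting into the one remaining equation that mentions N gives: mk(T, wrap(mk(b, p(T, p(b, mk(e, T)))))) = mk(cons(e, cons(b, X2)), wrap(mk(b, V))).
Decompose wrap/1: p(b, X2) = p(b, cons(e, e)).
Decompose p/2: b = b,  X2 = cons(e, e).
Delete trivial equation b = b.
Bind X2 := cons(e, e); substituting into the remaining equation gives: mk(T, wrap(mk(b, p(T, p(b, mk(e, T)))))) = mk(cons(e, cons(b, cons(e, e))), wrap(mk(b, V))).
Decompose mk/2: T = cons(e, cons(b, cons(e, e))),  wrap(mk(b, p(T, p(b, mk(e, T))))) = wrap(mk(b, V)).
Bind T := cons(e, cons(b, cons(e, e))); substituting into the remaining equation gives: wrap(mk(b, p(cons(e, cons(b, cons(e, e))), p(b, mk(e, cons(e, cons(b, cons(e, e)))))))) = wrap(mk(b, V)). Substituting into the earlier binding gives N := mk(e, cons(e, cons(b, cons(e, e)))).
Decompose wrap/1: mk(b, p(cons(e, cons(b, cons(e, e))), p(b, mk(e, cons(e, cons(b, cons(e, e))))))) = mk(b, V).
Decompose mk/2: b = b,  p(cons(e, cons(b, cons(e, e))), p(b, mk(e, cons(e, cons(b, cons(e, e)))))) = V.
Delete trivial equation b = b.
Bind V := p(cons(e, cons(b, cons(e, e))), p(b, mk(e, cons(e, cons(b, cons(e, e)))))).
MGU = { N := mk(e, cons(e, cons(b, cons(e, e)))), X2 := cons(e, e), T := cons(e, cons(b, cons(e, e))), V := p(cons(e, cons(b, cons(e, e))), p(b, mk(e, cons(e, cons(b, cons(e, e)))))) }, so T := cons(e, cons(b, cons(e, e))).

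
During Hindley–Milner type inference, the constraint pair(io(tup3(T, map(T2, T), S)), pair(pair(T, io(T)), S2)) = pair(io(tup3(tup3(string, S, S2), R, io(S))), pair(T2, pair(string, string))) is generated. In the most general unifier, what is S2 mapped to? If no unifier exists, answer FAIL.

Decompose pair/2: io(tup3(T, map(T2, T), S)) = io(tup3(tup3(string, S, S2), R, io(S))),  pair(pair(T, io(T)), S2) = pair(T2, pair(string, string)).
Decompose io/1: tup3(T, map(T2, T), S) = tup3(tup3(string, S, S2), R, io(S)).
Decompose tup3/3: T = tup3(string, S, S2),  map(T2, T) = R,  S = io(S).
Bind T := tup3(string, S, S2); substituting into the 2 remaining equations that mention T gives: map(T2, tup3(string, S, S2)) = R,  pair(pair(tup3(string, S, S2), io(tup3(string, S, S2))), S2) = pair(T2, pair(string, string)).
Bind R := map(T2, tup3(string, S, S2)); no other remaining equation mentions R.
Occurs check fails: S occurs in io(S); the equation S = io(S) has no finite solution.

FAIL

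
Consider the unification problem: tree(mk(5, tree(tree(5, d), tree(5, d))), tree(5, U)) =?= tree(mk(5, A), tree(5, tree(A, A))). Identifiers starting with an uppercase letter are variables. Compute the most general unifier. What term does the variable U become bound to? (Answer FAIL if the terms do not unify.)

tree(tree(tree(5, d), tree(5, d)), tree(tree(5, d), tree(5, d)))

Decompose tree/2: mk(5, tree(tree(5, d), tree(5, d))) =?= mk(5, A),  tree(5, U) =?= tree(5, tree(A, A)).
Decompose mk/2: 5 =?= 5,  tree(tree(5, d), tree(5, d)) =?= A.
Delete trivial equation 5 =?= 5.
Bind A := tree(tree(5, d), tree(5, d)); substituting into the remaining equation gives: tree(5, U) =?= tree(5, tree(tree(tree(5, d), tree(5, d)), tree(tree(5, d), tree(5, d)))).
Decompose tree/2: 5 =?= 5,  U =?= tree(tree(tree(5, d), tree(5, d)), tree(tree(5, d), tree(5, d))).
Delete trivial equation 5 =?= 5.
Bind U := tree(tree(tree(5, d), tree(5, d)), tree(tree(5, d), tree(5, d))).
MGU = { A ↦ tree(tree(5, d), tree(5, d)), U ↦ tree(tree(tree(5, d), tree(5, d)), tree(tree(5, d), tree(5, d))) }, so U ↦ tree(tree(tree(5, d), tree(5, d)), tree(tree(5, d), tree(5, d))).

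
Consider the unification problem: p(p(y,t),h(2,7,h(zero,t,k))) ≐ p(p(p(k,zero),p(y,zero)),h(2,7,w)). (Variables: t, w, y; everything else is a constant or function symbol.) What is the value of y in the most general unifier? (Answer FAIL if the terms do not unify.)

p(k,zero)

Decompose p/2: p(y,t) ≐ p(p(k,zero),p(y,zero)),  h(2,7,h(zero,t,k)) ≐ h(2,7,w).
Decompose p/2: y ≐ p(k,zero),  t ≐ p(y,zero).
Bind y := p(k,zero); substituting into the one remaining equation that mentions y gives: t ≐ p(p(k,zero),zero).
Bind t := p(p(k,zero),zero); substituting into the remaining equation gives: h(2,7,h(zero,p(p(k,zero),zero),k)) ≐ h(2,7,w).
Decompose h/3: 2 ≐ 2,  7 ≐ 7,  h(zero,p(p(k,zero),zero),k) ≐ w.
Delete trivial equation 2 ≐ 2.
Delete trivial equation 7 ≐ 7.
Bind w := h(zero,p(p(k,zero),zero),k).
MGU = { y ↦ p(k,zero), t ↦ p(p(k,zero),zero), w ↦ h(zero,p(p(k,zero),zero),k) }, so y ↦ p(k,zero).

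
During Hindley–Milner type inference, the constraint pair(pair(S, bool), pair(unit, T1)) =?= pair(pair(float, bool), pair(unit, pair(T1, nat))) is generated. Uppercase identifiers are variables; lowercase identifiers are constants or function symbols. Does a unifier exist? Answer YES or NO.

Decompose pair/2: pair(S, bool) =?= pair(float, bool),  pair(unit, T1) =?= pair(unit, pair(T1, nat)).
Decompose pair/2: S =?= float,  bool =?= bool.
Bind S := float; no other remaining equation mentions S.
Delete trivial equation bool =?= bool.
Decompose pair/2: unit =?= unit,  T1 =?= pair(T1, nat).
Delete trivial equation unit =?= unit.
Occurs check fails: T1 occurs in pair(T1, nat); the equation T1 =?= pair(T1, nat) has no finite solution.

NO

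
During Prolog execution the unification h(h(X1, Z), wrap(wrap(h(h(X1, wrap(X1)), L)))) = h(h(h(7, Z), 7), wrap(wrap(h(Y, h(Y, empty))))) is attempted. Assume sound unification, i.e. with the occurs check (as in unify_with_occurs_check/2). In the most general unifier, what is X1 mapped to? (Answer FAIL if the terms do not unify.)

Decompose h/2: h(X1, Z) = h(h(7, Z), 7),  wrap(wrap(h(h(X1, wrap(X1)), L))) = wrap(wrap(h(Y, h(Y, empty)))).
Decompose h/2: X1 = h(7, Z),  Z = 7.
Bind X1 := h(7, Z); substituting into the one remaining equation that mentions X1 gives: wrap(wrap(h(h(h(7, Z), wrap(h(7, Z))), L))) = wrap(wrap(h(Y, h(Y, empty)))).
Bind Z := 7; substituting into the remaining equation gives: wrap(wrap(h(h(h(7, 7), wrap(h(7, 7))), L))) = wrap(wrap(h(Y, h(Y, empty)))). Substituting into the earlier binding gives X1 := h(7, 7).
Decompose wrap/1: wrap(h(h(h(7, 7), wrap(h(7, 7))), L)) = wrap(h(Y, h(Y, empty))).
Decompose wrap/1: h(h(h(7, 7), wrap(h(7, 7))), L) = h(Y, h(Y, empty)).
Decompose h/2: h(h(7, 7), wrap(h(7, 7))) = Y,  L = h(Y, empty).
Bind Y := h(h(7, 7), wrap(h(7, 7))); substituting into the remaining equation gives: L = h(h(h(7, 7), wrap(h(7, 7))), empty).
Bind L := h(h(h(7, 7), wrap(h(7, 7))), empty).
MGU = { X1 ↦ h(7, 7), Z ↦ 7, Y ↦ h(h(7, 7), wrap(h(7, 7))), L ↦ h(h(h(7, 7), wrap(h(7, 7))), empty) }, so X1 ↦ h(7, 7).

h(7, 7)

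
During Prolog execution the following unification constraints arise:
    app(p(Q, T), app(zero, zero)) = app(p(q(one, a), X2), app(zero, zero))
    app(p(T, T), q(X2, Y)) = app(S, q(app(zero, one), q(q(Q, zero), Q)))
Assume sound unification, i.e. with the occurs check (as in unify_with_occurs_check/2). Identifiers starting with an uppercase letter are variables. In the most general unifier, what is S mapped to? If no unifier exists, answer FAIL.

p(app(zero, one), app(zero, one))

Decompose app/2: p(Q, T) = p(q(one, a), X2),  app(zero, zero) = app(zero, zero).
Decompose p/2: Q = q(one, a),  T = X2.
Bind Q := q(one, a); substituting into the one remaining equation that mentions Q gives: app(p(T, T), q(X2, Y)) = app(S, q(app(zero, one), q(q(q(one, a), zero), q(one, a)))).
Bind T := X2; substituting into the one remaining equation that mentions T gives: app(p(X2, X2), q(X2, Y)) = app(S, q(app(zero, one), q(q(q(one, a), zero), q(one, a)))).
Delete trivial equation app(zero, zero) = app(zero, zero).
Decompose app/2: p(X2, X2) = S,  q(X2, Y) = q(app(zero, one), q(q(q(one, a), zero), q(one, a))).
Bind S := p(X2, X2); no other remaining equation mentions S.
Decompose q/2: X2 = app(zero, one),  Y = q(q(q(one, a), zero), q(one, a)).
Bind X2 := app(zero, one); no other remaining equation mentions X2. Substituting into the earlier bindings gives T := app(zero, one), S := p(app(zero, one), app(zero, one)).
Bind Y := q(q(q(one, a), zero), q(one, a)).
MGU = { Q -> q(one, a), T -> app(zero, one), S -> p(app(zero, one), app(zero, one)), X2 -> app(zero, one), Y -> q(q(q(one, a), zero), q(one, a)) }, so S -> p(app(zero, one), app(zero, one)).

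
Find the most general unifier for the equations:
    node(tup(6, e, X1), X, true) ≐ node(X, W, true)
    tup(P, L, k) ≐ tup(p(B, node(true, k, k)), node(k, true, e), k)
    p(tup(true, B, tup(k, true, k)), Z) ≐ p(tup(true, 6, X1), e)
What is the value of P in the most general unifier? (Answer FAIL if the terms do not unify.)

p(6, node(true, k, k))

Decompose node/3: tup(6, e, X1) ≐ X,  X ≐ W,  true ≐ true.
Bind X := tup(6, e, X1); substituting into the one remaining equation that mentions X gives: tup(6, e, X1) ≐ W.
Bind W := tup(6, e, X1); no other remaining equation mentions W.
Delete trivial equation true ≐ true.
Decompose tup/3: P ≐ p(B, node(true, k, k)),  L ≐ node(k, true, e),  k ≐ k.
Bind P := p(B, node(true, k, k)); no other remaining equation mentions P.
Bind L := node(k, true, e); no other remaining equation mentions L.
Delete trivial equation k ≐ k.
Decompose p/2: tup(true, B, tup(k, true, k)) ≐ tup(true, 6, X1),  Z ≐ e.
Decompose tup/3: true ≐ true,  B ≐ 6,  tup(k, true, k) ≐ X1.
Delete trivial equation true ≐ true.
Bind B := 6; no other remaining equation mentions B. Substituting into the earlier binding gives P := p(6, node(true, k, k)).
Bind X1 := tup(k, true, k); no other remaining equation mentions X1. Substituting into the earlier bindings gives X := tup(6, e, tup(k, true, k)), W := tup(6, e, tup(k, true, k)).
Bind Z := e.
MGU = { X ↦ tup(6, e, tup(k, true, k)), W ↦ tup(6, e, tup(k, true, k)), P ↦ p(6, node(true, k, k)), L ↦ node(k, true, e), B ↦ 6, X1 ↦ tup(k, true, k), Z ↦ e }, so P ↦ p(6, node(true, k, k)).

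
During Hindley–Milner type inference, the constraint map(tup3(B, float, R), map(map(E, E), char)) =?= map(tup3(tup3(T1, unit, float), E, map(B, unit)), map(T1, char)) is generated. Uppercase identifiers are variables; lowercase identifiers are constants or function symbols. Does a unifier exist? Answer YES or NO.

Decompose map/2: tup3(B, float, R) =?= tup3(tup3(T1, unit, float), E, map(B, unit)),  map(map(E, E), char) =?= map(T1, char).
Decompose tup3/3: B =?= tup3(T1, unit, float),  float =?= E,  R =?= map(B, unit).
Bind B := tup3(T1, unit, float); substituting into the one remaining equation that mentions B gives: R =?= map(tup3(T1, unit, float), unit).
Bind E := float; substituting into the one remaining equation that mentions E gives: map(map(float, float), char) =?= map(T1, char).
Bind R := map(tup3(T1, unit, float), unit); no other remaining equation mentions R.
Decompose map/2: map(float, float) =?= T1,  char =?= char.
Bind T1 := map(float, float); no other remaining equation mentions T1. Substituting into the earlier bindings gives B := tup3(map(float, float), unit, float), R := map(tup3(map(float, float), unit, float), unit).
Delete trivial equation char =?= char.
No equations remain and no clash or occurs-check failure arose, so a unifier exists.

YES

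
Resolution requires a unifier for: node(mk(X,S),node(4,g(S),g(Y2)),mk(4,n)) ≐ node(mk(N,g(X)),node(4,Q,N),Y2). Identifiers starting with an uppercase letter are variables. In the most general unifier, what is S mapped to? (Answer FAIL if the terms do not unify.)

Decompose node/3: mk(X,S) ≐ mk(N,g(X)),  node(4,g(S),g(Y2)) ≐ node(4,Q,N),  mk(4,n) ≐ Y2.
Decompose mk/2: X ≐ N,  S ≐ g(X).
Bind X := N; substituting into the one remaining equation that mentions X gives: S ≐ g(N).
Bind S := g(N); substituting into the one remaining equation that mentions S gives: node(4,g(g(N)),g(Y2)) ≐ node(4,Q,N).
Decompose node/3: 4 ≐ 4,  g(g(N)) ≐ Q,  g(Y2) ≐ N.
Delete trivial equation 4 ≐ 4.
Bind Q := g(g(N)); no other remaining equation mentions Q.
Bind N := g(Y2); no other remaining equation mentions N. Substituting into the earlier bindings gives X := g(Y2), S := g(g(Y2)), Q := g(g(g(Y2))).
Bind Y2 := mk(4,n). Substituting into the earlier bindings gives X := g(mk(4,n)), S := g(g(mk(4,n))), Q := g(g(g(mk(4,n)))), N := g(mk(4,n)).
MGU = { X -> g(mk(4,n)), S -> g(g(mk(4,n))), Q -> g(g(g(mk(4,n)))), N -> g(mk(4,n)), Y2 -> mk(4,n) }, so S -> g(g(mk(4,n))).

g(g(mk(4,n)))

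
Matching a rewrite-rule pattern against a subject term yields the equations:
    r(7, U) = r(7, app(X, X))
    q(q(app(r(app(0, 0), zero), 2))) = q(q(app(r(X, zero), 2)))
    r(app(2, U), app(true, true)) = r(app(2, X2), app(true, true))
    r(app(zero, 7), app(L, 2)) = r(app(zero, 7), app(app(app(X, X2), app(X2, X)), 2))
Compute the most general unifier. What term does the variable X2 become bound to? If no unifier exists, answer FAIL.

app(app(0, 0), app(0, 0))

Decompose r/2: 7 = 7,  U = app(X, X).
Delete trivial equation 7 = 7.
Bind U := app(X, X); substituting into the one remaining equation that mentions U gives: r(app(2, app(X, X)), app(true, true)) = r(app(2, X2), app(true, true)).
Decompose q/1: q(app(r(app(0, 0), zero), 2)) = q(app(r(X, zero), 2)).
Decompose q/1: app(r(app(0, 0), zero), 2) = app(r(X, zero), 2).
Decompose app/2: r(app(0, 0), zero) = r(X, zero),  2 = 2.
Decompose r/2: app(0, 0) = X,  zero = zero.
Bind X := app(0, 0); substituting into the 2 remaining equations that mention X gives: r(app(2, app(app(0, 0), app(0, 0))), app(true, true)) = r(app(2, X2), app(true, true)),  r(app(zero, 7), app(L, 2)) = r(app(zero, 7), app(app(app(app(0, 0), X2), app(X2, app(0, 0))), 2)). Substituting into the earlier binding gives U := app(app(0, 0), app(0, 0)).
Delete trivial equation zero = zero.
Delete trivial equation 2 = 2.
Decompose r/2: app(2, app(app(0, 0), app(0, 0))) = app(2, X2),  app(true, true) = app(true, true).
Decompose app/2: 2 = 2,  app(app(0, 0), app(0, 0)) = X2.
Delete trivial equation 2 = 2.
Bind X2 := app(app(0, 0), app(0, 0)); substituting into the one remaining equation that mentions X2 gives: r(app(zero, 7), app(L, 2)) = r(app(zero, 7), app(app(app(app(0, 0), app(app(0, 0), app(0, 0))), app(app(app(0, 0), app(0, 0)), app(0, 0))), 2)).
Delete trivial equation app(true, true) = app(true, true).
Decompose r/2: app(zero, 7) = app(zero, 7),  app(L, 2) = app(app(app(app(0, 0), app(app(0, 0), app(0, 0))), app(app(app(0, 0), app(0, 0)), app(0, 0))), 2).
Delete trivial equation app(zero, 7) = app(zero, 7).
Decompose app/2: L = app(app(app(0, 0), app(app(0, 0), app(0, 0))), app(app(app(0, 0), app(0, 0)), app(0, 0))),  2 = 2.
Bind L := app(app(app(0, 0), app(app(0, 0), app(0, 0))), app(app(app(0, 0), app(0, 0)), app(0, 0))); no other remaining equation mentions L.
Delete trivial equation 2 = 2.
MGU = { U -> app(app(0, 0), app(0, 0)), X -> app(0, 0), X2 -> app(app(0, 0), app(0, 0)), L -> app(app(app(0, 0), app(app(0, 0), app(0, 0))), app(app(app(0, 0), app(0, 0)), app(0, 0))) }, so X2 -> app(app(0, 0), app(0, 0)).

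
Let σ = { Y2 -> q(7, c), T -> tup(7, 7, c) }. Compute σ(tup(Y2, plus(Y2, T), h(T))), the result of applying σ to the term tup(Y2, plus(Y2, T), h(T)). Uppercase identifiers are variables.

Replace each occurrence of Y2 with q(7, c).
Replace each occurrence of T with tup(7, 7, c).
Result: tup(q(7, c), plus(q(7, c), tup(7, 7, c)), h(tup(7, 7, c))).

tup(q(7, c), plus(q(7, c), tup(7, 7, c)), h(tup(7, 7, c)))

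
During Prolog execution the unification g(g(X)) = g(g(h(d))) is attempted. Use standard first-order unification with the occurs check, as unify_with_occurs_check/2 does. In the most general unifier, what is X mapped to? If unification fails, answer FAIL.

Decompose g/1: g(X) = g(h(d)).
Decompose g/1: X = h(d).
Bind X := h(d).
MGU = { X = h(d) }, so X = h(d).

h(d)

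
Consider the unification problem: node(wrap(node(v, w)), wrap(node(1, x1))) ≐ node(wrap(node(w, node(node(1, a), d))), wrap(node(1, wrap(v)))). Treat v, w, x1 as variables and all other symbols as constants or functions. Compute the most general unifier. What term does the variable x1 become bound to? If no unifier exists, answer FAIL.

Decompose node/2: wrap(node(v, w)) ≐ wrap(node(w, node(node(1, a), d))),  wrap(node(1, x1)) ≐ wrap(node(1, wrap(v))).
Decompose wrap/1: node(v, w) ≐ node(w, node(node(1, a), d)).
Decompose node/2: v ≐ w,  w ≐ node(node(1, a), d).
Bind v := w; substituting into the one remaining equation that mentions v gives: wrap(node(1, x1)) ≐ wrap(node(1, wrap(w))).
Bind w := node(node(1, a), d); substituting into the remaining equation gives: wrap(node(1, x1)) ≐ wrap(node(1, wrap(node(node(1, a), d)))). Substituting into the earlier binding gives v := node(node(1, a), d).
Decompose wrap/1: node(1, x1) ≐ node(1, wrap(node(node(1, a), d))).
Decompose node/2: 1 ≐ 1,  x1 ≐ wrap(node(node(1, a), d)).
Delete trivial equation 1 ≐ 1.
Bind x1 := wrap(node(node(1, a), d)).
MGU = { v -> node(node(1, a), d), w -> node(node(1, a), d), x1 -> wrap(node(node(1, a), d)) }, so x1 -> wrap(node(node(1, a), d)).

wrap(node(node(1, a), d))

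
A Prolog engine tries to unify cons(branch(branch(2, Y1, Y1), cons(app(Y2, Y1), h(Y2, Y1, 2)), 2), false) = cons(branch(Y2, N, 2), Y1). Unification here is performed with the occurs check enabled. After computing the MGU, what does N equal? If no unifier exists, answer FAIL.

Decompose cons/2: branch(branch(2, Y1, Y1), cons(app(Y2, Y1), h(Y2, Y1, 2)), 2) = branch(Y2, N, 2),  false = Y1.
Decompose branch/3: branch(2, Y1, Y1) = Y2,  cons(app(Y2, Y1), h(Y2, Y1, 2)) = N,  2 = 2.
Bind Y2 := branch(2, Y1, Y1); substituting into the one remaining equation that mentions Y2 gives: cons(app(branch(2, Y1, Y1), Y1), h(branch(2, Y1, Y1), Y1, 2)) = N.
Bind N := cons(app(branch(2, Y1, Y1), Y1), h(branch(2, Y1, Y1), Y1, 2)); no other remaining equation mentions N.
Delete trivial equation 2 = 2.
Bind Y1 := false. Substituting into the earlier bindings gives Y2 := branch(2, false, false), N := cons(app(branch(2, false, false), false), h(branch(2, false, false), false, 2)).
MGU = { Y2 ↦ branch(2, false, false), N ↦ cons(app(branch(2, false, false), false), h(branch(2, false, false), false, 2)), Y1 ↦ false }, so N ↦ cons(app(branch(2, false, false), false), h(branch(2, false, false), false, 2)).

cons(app(branch(2, false, false), false), h(branch(2, false, false), false, 2))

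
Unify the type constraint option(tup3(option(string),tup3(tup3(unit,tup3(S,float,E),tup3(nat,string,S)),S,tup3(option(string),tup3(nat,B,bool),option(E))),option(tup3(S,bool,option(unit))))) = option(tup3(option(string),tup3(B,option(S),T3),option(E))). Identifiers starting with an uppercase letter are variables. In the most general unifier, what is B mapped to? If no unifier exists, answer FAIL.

FAIL

Decompose option/1: tup3(option(string),tup3(tup3(unit,tup3(S,float,E),tup3(nat,string,S)),S,tup3(option(string),tup3(nat,B,bool),option(E))),option(tup3(S,bool,option(unit)))) = tup3(option(string),tup3(B,option(S),T3),option(E)).
Decompose tup3/3: option(string) = option(string),  tup3(tup3(unit,tup3(S,float,E),tup3(nat,string,S)),S,tup3(option(string),tup3(nat,B,bool),option(E))) = tup3(B,option(S),T3),  option(tup3(S,bool,option(unit))) = option(E).
Delete trivial equation option(string) = option(string).
Decompose tup3/3: tup3(unit,tup3(S,float,E),tup3(nat,string,S)) = B,  S = option(S),  tup3(option(string),tup3(nat,B,bool),option(E)) = T3.
Bind B := tup3(unit,tup3(S,float,E),tup3(nat,string,S)); substituting into the one remaining equation that mentions B gives: tup3(option(string),tup3(nat,tup3(unit,tup3(S,float,E),tup3(nat,string,S)),bool),option(E)) = T3.
Occurs check fails: S occurs in option(S); the equation S = option(S) has no finite solution.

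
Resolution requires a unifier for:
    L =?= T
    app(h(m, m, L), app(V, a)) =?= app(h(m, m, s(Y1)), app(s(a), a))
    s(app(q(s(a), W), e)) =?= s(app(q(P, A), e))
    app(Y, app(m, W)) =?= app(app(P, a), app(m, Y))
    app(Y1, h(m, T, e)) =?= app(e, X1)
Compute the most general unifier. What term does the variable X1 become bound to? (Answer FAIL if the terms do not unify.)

h(m, s(e), e)

Bind L := T; substituting into the one remaining equation that mentions L gives: app(h(m, m, T), app(V, a)) =?= app(h(m, m, s(Y1)), app(s(a), a)).
Decompose app/2: h(m, m, T) =?= h(m, m, s(Y1)),  app(V, a) =?= app(s(a), a).
Decompose h/3: m =?= m,  m =?= m,  T =?= s(Y1).
Delete trivial equation m =?= m.
Delete trivial equation m =?= m.
Bind T := s(Y1); substituting into the one remaining equation that mentions T gives: app(Y1, h(m, s(Y1), e)) =?= app(e, X1). Substituting into the earlier binding gives L := s(Y1).
Decompose app/2: V =?= s(a),  a =?= a.
Bind V := s(a); no other remaining equation mentions V.
Delete trivial equation a =?= a.
Decompose s/1: app(q(s(a), W), e) =?= app(q(P, A), e).
Decompose app/2: q(s(a), W) =?= q(P, A),  e =?= e.
Decompose q/2: s(a) =?= P,  W =?= A.
Bind P := s(a); substituting into the one remaining equation that mentions P gives: app(Y, app(m, W)) =?= app(app(s(a), a), app(m, Y)).
Bind W := A; substituting into the one remaining equation that mentions W gives: app(Y, app(m, A)) =?= app(app(s(a), a), app(m, Y)).
Delete trivial equation e =?= e.
Decompose app/2: Y =?= app(s(a), a),  app(m, A) =?= app(m, Y).
Bind Y := app(s(a), a); substituting into the one remaining equation that mentions Y gives: app(m, A) =?= app(m, app(s(a), a)).
Decompose app/2: m =?= m,  A =?= app(s(a), a).
Delete trivial equation m =?= m.
Bind A := app(s(a), a); no other remaining equation mentions A. Substituting into the earlier binding gives W := app(s(a), a).
Decompose app/2: Y1 =?= e,  h(m, s(Y1), e) =?= X1.
Bind Y1 := e; substituting into the remaining equation gives: h(m, s(e), e) =?= X1. Substituting into the earlier bindings gives L := s(e), T := s(e).
Bind X1 := h(m, s(e), e).
MGU = { L := s(e), T := s(e), V := s(a), P := s(a), W := app(s(a), a), Y := app(s(a), a), A := app(s(a), a), Y1 := e, X1 := h(m, s(e), e) }, so X1 := h(m, s(e), e).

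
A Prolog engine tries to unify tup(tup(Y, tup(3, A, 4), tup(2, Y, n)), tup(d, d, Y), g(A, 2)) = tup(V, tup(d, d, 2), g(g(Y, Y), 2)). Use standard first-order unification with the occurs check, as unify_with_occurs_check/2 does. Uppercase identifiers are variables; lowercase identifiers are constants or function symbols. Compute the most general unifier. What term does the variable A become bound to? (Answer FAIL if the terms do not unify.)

Decompose tup/3: tup(Y, tup(3, A, 4), tup(2, Y, n)) = V,  tup(d, d, Y) = tup(d, d, 2),  g(A, 2) = g(g(Y, Y), 2).
Bind V := tup(Y, tup(3, A, 4), tup(2, Y, n)); no other remaining equation mentions V.
Decompose tup/3: d = d,  d = d,  Y = 2.
Delete trivial equation d = d.
Delete trivial equation d = d.
Bind Y := 2; substituting into the remaining equation gives: g(A, 2) = g(g(2, 2), 2). Substituting into the earlier binding gives V := tup(2, tup(3, A, 4), tup(2, 2, n)).
Decompose g/2: A = g(2, 2),  2 = 2.
Bind A := g(2, 2); no other remaining equation mentions A. Substituting into the earlier binding gives V := tup(2, tup(3, g(2, 2), 4), tup(2, 2, n)).
Delete trivial equation 2 = 2.
MGU = { V = tup(2, tup(3, g(2, 2), 4), tup(2, 2, n)), Y = 2, A = g(2, 2) }, so A = g(2, 2).

g(2, 2)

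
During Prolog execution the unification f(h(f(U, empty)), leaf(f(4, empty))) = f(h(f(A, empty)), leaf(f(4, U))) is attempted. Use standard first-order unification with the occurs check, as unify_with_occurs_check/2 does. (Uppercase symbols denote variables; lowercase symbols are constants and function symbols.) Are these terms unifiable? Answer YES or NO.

Decompose f/2: h(f(U, empty)) = h(f(A, empty)),  leaf(f(4, empty)) = leaf(f(4, U)).
Decompose h/1: f(U, empty) = f(A, empty).
Decompose f/2: U = A,  empty = empty.
Bind U := A; substituting into the one remaining equation that mentions U gives: leaf(f(4, empty)) = leaf(f(4, A)).
Delete trivial equation empty = empty.
Decompose leaf/1: f(4, empty) = f(4, A).
Decompose f/2: 4 = 4,  empty = A.
Delete trivial equation 4 = 4.
Bind A := empty. Substituting into the earlier binding gives U := empty.
No equations remain and no clash or occurs-check failure arose, so a unifier exists.

YES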